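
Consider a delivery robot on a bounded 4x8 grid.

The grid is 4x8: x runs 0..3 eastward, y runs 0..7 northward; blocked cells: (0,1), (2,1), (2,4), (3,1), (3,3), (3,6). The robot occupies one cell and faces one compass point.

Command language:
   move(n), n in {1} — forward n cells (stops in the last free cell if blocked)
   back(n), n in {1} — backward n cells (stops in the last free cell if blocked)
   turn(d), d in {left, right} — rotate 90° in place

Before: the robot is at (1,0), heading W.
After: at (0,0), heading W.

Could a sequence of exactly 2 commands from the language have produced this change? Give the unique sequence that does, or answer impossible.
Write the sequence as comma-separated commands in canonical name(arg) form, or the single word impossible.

move(1), move(1)

key: the second move(1) runs into the grid edge before its full distance
begin: at (1,0), heading W
step 1 (move(1)): at (0,0), heading W
step 2 (move(1)): at (0,0), heading W
no rival 2-sequence matches.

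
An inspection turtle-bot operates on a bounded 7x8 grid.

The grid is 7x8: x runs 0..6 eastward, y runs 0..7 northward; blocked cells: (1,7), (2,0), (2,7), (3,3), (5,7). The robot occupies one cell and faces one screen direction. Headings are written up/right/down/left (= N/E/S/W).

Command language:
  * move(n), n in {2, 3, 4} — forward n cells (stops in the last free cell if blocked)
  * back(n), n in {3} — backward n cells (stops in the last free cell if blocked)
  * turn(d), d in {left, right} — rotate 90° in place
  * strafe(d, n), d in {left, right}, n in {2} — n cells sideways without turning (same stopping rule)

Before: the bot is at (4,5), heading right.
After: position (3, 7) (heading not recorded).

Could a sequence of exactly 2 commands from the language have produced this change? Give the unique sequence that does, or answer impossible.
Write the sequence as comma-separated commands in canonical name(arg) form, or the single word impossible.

key: order matters: swapping strafe(left, 2) and back(3) lands elsewhere
from: at (4,5), heading right
[1] after strafe(left, 2): at (4,7), heading right
[2] after back(3): at (3,7), heading right
all 64 alternatives checked — unique.

strafe(left, 2), back(3)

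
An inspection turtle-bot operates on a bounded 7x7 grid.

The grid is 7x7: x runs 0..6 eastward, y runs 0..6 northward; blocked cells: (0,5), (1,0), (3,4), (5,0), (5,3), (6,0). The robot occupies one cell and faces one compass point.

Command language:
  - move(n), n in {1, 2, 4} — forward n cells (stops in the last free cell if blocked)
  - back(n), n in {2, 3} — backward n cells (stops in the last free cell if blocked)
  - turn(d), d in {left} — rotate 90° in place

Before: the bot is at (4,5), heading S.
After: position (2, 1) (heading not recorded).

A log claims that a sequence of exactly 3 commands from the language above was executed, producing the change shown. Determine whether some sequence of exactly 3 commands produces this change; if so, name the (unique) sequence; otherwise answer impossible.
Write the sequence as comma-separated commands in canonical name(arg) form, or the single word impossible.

move(4), turn(left), back(2)

key: running back(2) before move(4) would end elsewhere — order is forced
start: at (4,5), heading S
step 1 (move(4)): at (4,1), heading S
step 2 (turn(left)): at (4,1), heading E
step 3 (back(2)): at (2,1), heading E
no other 3-command option fits: unique.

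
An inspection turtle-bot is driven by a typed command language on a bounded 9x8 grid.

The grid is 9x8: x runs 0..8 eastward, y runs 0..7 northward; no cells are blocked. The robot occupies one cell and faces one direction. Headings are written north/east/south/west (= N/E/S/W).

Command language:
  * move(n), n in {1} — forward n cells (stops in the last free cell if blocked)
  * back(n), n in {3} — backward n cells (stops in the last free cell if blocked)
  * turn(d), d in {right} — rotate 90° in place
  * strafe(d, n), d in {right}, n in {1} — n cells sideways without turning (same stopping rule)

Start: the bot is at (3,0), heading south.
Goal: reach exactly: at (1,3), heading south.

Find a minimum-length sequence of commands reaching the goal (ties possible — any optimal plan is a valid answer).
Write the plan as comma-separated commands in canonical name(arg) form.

initial: at (3,0), heading south
1. strafe(right, 1) → at (2,0), heading south
2. strafe(right, 1) → at (1,0), heading south
3. back(3) → at (1,3), heading south
shorter routes all fall short; 3 is best.

strafe(right, 1), strafe(right, 1), back(3)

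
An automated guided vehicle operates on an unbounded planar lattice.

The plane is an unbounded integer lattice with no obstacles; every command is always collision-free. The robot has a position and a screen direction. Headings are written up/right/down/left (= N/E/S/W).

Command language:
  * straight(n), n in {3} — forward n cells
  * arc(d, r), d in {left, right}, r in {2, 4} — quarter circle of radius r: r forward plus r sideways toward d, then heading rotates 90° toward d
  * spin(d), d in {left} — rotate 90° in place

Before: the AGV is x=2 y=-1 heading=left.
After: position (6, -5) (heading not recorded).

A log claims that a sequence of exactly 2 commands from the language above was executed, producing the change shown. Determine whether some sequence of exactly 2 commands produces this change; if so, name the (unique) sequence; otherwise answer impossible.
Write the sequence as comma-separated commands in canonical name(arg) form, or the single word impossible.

key: running arc(left, 4) before spin(left) would end elsewhere — order is forced
t0: x=2 y=-1 heading=left
[1] after spin(left): x=2 y=-1 heading=down
[2] after arc(left, 4): x=6 y=-5 heading=right
uniquely the one of 36 2-step routes that fits.

spin(left), arc(left, 4)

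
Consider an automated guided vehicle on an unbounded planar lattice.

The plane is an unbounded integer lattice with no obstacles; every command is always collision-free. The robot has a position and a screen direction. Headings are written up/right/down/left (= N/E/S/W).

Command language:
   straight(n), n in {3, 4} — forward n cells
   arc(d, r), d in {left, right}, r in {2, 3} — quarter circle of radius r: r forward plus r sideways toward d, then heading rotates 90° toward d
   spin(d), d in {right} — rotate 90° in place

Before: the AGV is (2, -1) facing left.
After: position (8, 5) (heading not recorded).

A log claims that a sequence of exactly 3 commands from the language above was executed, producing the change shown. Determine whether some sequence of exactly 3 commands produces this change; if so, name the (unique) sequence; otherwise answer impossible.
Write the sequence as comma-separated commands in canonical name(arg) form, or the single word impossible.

spin(right), arc(right, 3), arc(left, 3)

key: running arc(left, 3) before spin(right) would end elsewhere — order is forced
start: (2, -1) facing left
1. spin(right) → (2, -1) facing up
2. arc(right, 3) → (5, 2) facing right
3. arc(left, 3) → (8, 5) facing up
no other 3-command option fits: unique.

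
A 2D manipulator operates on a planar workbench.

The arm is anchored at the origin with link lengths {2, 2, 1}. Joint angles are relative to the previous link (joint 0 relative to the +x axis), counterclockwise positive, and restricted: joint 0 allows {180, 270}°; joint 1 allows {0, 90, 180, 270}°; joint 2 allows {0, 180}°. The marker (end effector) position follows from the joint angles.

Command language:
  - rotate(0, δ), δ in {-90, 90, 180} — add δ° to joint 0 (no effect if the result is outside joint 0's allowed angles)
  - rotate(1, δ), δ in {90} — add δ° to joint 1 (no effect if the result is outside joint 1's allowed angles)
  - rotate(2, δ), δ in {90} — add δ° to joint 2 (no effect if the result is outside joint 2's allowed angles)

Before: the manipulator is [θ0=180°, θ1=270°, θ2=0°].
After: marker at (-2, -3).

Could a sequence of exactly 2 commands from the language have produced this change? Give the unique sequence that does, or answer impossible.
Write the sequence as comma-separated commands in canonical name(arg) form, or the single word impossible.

rotate(1, 90), rotate(1, 90)

begin: [θ0=180°, θ1=270°, θ2=0°]
t=1 rotate(1, 90) ⇒ [θ0=180°, θ1=0°, θ2=0°]
t=2 rotate(1, 90) ⇒ [θ0=180°, θ1=90°, θ2=0°]
all 25 alternatives checked — unique.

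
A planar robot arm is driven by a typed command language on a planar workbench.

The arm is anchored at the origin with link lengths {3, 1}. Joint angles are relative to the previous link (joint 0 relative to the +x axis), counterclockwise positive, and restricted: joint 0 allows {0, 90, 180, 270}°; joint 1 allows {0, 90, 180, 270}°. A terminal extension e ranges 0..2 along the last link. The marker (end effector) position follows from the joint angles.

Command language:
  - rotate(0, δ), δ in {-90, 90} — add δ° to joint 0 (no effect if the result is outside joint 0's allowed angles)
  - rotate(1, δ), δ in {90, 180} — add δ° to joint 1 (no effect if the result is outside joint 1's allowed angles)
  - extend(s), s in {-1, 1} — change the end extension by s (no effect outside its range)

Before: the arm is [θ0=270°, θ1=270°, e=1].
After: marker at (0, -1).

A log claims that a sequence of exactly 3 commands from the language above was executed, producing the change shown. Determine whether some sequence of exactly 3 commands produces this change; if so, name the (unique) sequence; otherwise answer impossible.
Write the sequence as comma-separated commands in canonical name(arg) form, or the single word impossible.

rotate(1, 90), rotate(1, 90), rotate(1, 90)

begin: [θ0=270°, θ1=270°, e=1]
[1] after rotate(1, 90): [θ0=270°, θ1=0°, e=1]
[2] after rotate(1, 90): [θ0=270°, θ1=90°, e=1]
[3] after rotate(1, 90): [θ0=270°, θ1=180°, e=1]
no rival 3-sequence matches.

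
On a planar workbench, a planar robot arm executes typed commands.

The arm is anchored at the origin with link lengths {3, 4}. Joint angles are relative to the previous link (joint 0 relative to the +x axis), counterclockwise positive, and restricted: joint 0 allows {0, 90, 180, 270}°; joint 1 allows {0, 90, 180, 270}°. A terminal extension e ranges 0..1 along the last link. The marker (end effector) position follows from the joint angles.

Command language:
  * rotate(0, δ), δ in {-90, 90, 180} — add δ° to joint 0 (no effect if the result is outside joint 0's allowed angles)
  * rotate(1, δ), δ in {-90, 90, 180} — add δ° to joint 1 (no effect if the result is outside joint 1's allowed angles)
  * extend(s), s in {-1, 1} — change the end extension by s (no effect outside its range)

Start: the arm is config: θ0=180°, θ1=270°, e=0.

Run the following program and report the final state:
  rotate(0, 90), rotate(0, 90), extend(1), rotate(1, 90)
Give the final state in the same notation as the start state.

config: θ0=0°, θ1=0°, e=1

begin: config: θ0=180°, θ1=270°, e=0
1. rotate(0, 90) → config: θ0=270°, θ1=270°, e=0
2. rotate(0, 90) → config: θ0=0°, θ1=270°, e=0
3. extend(1) → config: θ0=0°, θ1=270°, e=1
4. rotate(1, 90) → config: θ0=0°, θ1=0°, e=1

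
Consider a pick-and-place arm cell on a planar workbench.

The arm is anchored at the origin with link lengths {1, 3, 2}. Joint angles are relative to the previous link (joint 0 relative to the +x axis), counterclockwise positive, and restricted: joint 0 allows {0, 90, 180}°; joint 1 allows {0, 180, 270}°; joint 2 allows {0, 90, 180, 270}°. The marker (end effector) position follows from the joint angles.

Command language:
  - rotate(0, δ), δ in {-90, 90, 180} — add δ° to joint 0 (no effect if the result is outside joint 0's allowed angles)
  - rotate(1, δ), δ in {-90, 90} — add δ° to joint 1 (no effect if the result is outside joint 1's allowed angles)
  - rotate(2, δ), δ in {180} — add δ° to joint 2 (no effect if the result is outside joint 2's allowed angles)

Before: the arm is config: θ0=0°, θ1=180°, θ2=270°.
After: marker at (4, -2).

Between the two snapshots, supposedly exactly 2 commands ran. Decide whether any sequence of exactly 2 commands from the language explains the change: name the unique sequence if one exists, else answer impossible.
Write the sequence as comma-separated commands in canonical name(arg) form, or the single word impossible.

rotate(1, 90), rotate(1, 90)

begin: config: θ0=0°, θ1=180°, θ2=270°
1. rotate(1, 90) → config: θ0=0°, θ1=270°, θ2=270°
2. rotate(1, 90) → config: θ0=0°, θ1=0°, θ2=270°
uniquely the one of 36 2-step routes that fits.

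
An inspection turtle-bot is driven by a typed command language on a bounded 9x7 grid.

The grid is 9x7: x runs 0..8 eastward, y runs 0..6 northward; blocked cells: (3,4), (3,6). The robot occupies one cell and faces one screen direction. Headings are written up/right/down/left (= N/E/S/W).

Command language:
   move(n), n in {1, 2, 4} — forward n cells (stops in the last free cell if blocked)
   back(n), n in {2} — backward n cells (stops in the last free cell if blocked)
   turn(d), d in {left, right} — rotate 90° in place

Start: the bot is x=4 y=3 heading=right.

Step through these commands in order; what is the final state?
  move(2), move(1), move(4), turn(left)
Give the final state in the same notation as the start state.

from: x=4 y=3 heading=right
1. move(2) → x=6 y=3 heading=right
2. move(1) → x=7 y=3 heading=right
3. move(4) → x=8 y=3 heading=right
4. turn(left) → x=8 y=3 heading=up

x=8 y=3 heading=up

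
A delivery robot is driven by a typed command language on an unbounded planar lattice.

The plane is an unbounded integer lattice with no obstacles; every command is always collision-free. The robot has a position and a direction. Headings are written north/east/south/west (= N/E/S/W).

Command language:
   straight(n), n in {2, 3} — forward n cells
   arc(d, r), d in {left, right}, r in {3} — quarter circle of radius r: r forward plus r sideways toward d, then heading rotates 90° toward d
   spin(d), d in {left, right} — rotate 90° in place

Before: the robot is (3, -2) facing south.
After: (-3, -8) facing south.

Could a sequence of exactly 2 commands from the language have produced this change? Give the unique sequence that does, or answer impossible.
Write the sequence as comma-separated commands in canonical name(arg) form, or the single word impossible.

arc(right, 3), arc(left, 3)

key: order matters: swapping arc(right, 3) and arc(left, 3) lands elsewhere
initial: (3, -2) facing south
t=1 arc(right, 3) ⇒ (0, -5) facing west
t=2 arc(left, 3) ⇒ (-3, -8) facing south
all 36 alternatives checked — unique.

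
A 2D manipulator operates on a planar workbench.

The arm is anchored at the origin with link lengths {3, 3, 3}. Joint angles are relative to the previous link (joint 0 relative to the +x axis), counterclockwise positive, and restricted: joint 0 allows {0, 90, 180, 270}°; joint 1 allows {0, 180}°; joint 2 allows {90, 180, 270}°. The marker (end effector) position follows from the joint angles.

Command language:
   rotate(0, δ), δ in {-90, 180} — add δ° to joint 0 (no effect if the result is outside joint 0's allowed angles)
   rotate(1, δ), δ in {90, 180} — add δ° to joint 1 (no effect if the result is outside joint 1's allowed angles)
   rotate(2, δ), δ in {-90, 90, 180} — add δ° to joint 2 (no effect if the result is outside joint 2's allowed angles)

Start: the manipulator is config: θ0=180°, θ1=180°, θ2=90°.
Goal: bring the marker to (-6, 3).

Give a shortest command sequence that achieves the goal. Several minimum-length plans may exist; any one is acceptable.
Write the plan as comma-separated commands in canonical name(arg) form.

rotate(2, 180), rotate(1, 180)

start: config: θ0=180°, θ1=180°, θ2=90°
[1] after rotate(2, 180): config: θ0=180°, θ1=180°, θ2=270°
[2] after rotate(1, 180): config: θ0=180°, θ1=0°, θ2=270°
nothing shorter than 2 reaches the goal.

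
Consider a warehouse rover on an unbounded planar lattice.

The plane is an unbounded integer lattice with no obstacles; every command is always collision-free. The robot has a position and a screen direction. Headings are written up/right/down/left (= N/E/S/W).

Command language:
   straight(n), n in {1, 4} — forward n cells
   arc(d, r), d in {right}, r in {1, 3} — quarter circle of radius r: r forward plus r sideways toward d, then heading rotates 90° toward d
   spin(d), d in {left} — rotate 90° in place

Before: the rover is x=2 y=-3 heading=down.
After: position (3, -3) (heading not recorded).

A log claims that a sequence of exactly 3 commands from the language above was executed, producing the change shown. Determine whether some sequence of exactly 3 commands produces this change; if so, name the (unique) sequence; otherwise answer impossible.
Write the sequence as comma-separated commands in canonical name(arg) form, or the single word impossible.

t0: x=2 y=-3 heading=down
1. spin(left) → x=2 y=-3 heading=right
2. straight(1) → x=3 y=-3 heading=right
3. spin(left) → x=3 y=-3 heading=up
no rival 3-sequence matches.

spin(left), straight(1), spin(left)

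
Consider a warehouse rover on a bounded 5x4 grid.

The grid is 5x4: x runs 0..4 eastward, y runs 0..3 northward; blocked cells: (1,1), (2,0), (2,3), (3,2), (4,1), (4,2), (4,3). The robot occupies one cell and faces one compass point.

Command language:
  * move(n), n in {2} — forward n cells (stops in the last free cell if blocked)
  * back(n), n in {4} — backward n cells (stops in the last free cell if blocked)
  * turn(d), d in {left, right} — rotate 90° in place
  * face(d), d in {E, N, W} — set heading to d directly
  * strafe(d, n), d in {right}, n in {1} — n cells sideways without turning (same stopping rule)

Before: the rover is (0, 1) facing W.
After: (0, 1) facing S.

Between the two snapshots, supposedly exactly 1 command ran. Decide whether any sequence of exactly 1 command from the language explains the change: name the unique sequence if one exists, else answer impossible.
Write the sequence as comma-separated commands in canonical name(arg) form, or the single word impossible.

key: parked at (0,1) the whole time — nothing moves the robot
start: (0, 1) facing W
t=1 turn(left) ⇒ (0, 1) facing S
no rival 1-sequence matches.

turn(left)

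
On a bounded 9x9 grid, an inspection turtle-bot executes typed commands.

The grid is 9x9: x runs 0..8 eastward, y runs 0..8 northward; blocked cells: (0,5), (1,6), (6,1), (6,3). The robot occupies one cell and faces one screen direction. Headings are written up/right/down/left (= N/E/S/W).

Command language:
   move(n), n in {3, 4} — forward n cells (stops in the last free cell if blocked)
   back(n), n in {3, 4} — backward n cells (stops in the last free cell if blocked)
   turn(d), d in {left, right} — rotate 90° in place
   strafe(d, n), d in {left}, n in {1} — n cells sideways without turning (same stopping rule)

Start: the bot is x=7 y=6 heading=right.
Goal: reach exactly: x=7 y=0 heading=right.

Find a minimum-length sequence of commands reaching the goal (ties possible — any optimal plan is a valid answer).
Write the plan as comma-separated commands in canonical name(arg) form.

turn(left), back(3), back(3), turn(right)

initial: x=7 y=6 heading=right
[1] after turn(left): x=7 y=6 heading=up
[2] after back(3): x=7 y=3 heading=up
[3] after back(3): x=7 y=0 heading=up
[4] after turn(right): x=7 y=0 heading=right
nothing shorter than 4 reaches the goal.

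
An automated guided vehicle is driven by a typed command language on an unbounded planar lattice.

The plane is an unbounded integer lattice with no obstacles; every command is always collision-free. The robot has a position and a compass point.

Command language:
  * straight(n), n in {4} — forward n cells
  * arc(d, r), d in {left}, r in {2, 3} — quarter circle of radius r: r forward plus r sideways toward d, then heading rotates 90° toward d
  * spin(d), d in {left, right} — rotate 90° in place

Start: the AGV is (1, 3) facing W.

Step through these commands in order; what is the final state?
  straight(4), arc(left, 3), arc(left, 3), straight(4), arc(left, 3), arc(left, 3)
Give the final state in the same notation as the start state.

start: (1, 3) facing W
t=1 straight(4) ⇒ (-3, 3) facing W
t=2 arc(left, 3) ⇒ (-6, 0) facing S
t=3 arc(left, 3) ⇒ (-3, -3) facing E
t=4 straight(4) ⇒ (1, -3) facing E
t=5 arc(left, 3) ⇒ (4, 0) facing N
t=6 arc(left, 3) ⇒ (1, 3) facing W

(1, 3) facing W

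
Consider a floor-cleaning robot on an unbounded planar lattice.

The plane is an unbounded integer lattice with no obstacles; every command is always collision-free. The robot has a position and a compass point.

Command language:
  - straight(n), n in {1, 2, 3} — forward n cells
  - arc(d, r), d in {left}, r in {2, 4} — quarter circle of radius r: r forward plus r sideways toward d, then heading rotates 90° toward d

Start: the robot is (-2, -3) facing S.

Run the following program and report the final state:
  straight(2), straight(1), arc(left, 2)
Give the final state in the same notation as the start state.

(0, -8) facing E

begin: (-2, -3) facing S
[1] after straight(2): (-2, -5) facing S
[2] after straight(1): (-2, -6) facing S
[3] after arc(left, 2): (0, -8) facing E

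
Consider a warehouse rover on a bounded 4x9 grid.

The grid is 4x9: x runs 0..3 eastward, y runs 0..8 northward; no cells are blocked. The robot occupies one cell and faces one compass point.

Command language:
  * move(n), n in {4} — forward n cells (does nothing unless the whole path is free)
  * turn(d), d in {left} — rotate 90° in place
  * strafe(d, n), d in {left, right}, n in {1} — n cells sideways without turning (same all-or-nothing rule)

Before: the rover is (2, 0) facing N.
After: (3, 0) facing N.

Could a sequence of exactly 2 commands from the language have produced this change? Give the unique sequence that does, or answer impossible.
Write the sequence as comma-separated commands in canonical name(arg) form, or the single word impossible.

key: the second strafe(right, 1) would leave the grid, so it does nothing
begin: (2, 0) facing N
1. strafe(right, 1) → (3, 0) facing N
2. strafe(right, 1) → (3, 0) facing N
no rival 2-sequence matches.

strafe(right, 1), strafe(right, 1)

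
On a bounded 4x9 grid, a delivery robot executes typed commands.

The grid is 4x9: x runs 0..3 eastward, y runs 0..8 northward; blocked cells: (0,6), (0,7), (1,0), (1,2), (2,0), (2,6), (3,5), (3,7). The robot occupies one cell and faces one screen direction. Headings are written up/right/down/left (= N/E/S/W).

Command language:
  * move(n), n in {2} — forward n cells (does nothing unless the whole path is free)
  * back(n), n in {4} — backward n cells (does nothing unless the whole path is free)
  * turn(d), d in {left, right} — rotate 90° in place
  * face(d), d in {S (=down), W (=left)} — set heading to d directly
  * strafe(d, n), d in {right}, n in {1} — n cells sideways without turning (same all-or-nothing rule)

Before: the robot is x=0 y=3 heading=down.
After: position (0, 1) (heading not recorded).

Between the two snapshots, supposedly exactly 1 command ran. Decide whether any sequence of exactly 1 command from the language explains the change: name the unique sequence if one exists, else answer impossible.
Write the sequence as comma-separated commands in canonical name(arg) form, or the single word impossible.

from: x=0 y=3 heading=down
[1] after move(2): x=0 y=1 heading=down
no rival 1-sequence matches.

move(2)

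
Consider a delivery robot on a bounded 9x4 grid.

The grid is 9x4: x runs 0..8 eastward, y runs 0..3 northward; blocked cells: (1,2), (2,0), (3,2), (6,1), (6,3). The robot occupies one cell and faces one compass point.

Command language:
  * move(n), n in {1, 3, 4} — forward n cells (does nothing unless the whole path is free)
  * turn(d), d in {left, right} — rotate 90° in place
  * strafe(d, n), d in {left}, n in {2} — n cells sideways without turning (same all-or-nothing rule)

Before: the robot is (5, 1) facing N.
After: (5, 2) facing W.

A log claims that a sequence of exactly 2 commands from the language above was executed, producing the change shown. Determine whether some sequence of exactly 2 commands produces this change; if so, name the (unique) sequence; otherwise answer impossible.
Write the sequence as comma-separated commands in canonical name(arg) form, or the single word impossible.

key: position moved to (5,2) AND the heading swung to W — translation plus rotation needed
from: (5, 1) facing N
1. move(1) → (5, 2) facing N
2. turn(left) → (5, 2) facing W
uniquely the one of 36 2-step routes that fits.

move(1), turn(left)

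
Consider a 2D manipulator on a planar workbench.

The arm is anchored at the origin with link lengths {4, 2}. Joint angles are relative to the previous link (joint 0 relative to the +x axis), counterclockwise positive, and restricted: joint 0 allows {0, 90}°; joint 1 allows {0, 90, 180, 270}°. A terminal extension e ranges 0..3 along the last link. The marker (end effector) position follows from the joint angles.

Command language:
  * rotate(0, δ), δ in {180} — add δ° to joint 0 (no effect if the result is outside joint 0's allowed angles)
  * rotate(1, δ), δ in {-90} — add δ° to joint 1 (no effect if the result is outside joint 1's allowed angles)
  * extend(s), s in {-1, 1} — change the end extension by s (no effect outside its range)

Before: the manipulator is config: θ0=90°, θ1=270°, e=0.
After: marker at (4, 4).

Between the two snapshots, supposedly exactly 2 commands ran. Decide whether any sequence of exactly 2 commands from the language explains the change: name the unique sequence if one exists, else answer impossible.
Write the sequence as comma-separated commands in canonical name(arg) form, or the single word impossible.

initial: config: θ0=90°, θ1=270°, e=0
t=1 extend(1) ⇒ config: θ0=90°, θ1=270°, e=1
t=2 extend(1) ⇒ config: θ0=90°, θ1=270°, e=2
no rival 2-sequence matches.

extend(1), extend(1)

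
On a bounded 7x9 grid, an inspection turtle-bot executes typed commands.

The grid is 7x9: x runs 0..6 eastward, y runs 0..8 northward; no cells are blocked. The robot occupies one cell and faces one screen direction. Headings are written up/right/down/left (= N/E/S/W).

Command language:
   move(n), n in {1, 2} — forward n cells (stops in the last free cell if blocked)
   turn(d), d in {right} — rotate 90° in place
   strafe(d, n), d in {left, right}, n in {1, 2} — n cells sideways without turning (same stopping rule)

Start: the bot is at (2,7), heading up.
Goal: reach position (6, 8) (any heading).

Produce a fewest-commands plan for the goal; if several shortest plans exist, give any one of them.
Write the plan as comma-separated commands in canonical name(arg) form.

strafe(right, 2), strafe(right, 2), move(2)

begin: at (2,7), heading up
[1] after strafe(right, 2): at (4,7), heading up
[2] after strafe(right, 2): at (6,7), heading up
[3] after move(2): at (6,8), heading up
shorter routes all fall short; 3 is best.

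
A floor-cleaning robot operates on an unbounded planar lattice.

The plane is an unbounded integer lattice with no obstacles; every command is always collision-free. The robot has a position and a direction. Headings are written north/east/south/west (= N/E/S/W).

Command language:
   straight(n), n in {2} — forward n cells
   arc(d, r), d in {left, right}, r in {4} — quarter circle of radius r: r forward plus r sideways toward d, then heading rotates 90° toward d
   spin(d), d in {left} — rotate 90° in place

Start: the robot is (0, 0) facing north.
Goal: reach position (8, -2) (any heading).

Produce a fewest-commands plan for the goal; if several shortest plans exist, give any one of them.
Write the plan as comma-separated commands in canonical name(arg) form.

arc(right, 4), arc(right, 4), straight(2)

begin: (0, 0) facing north
step 1 (arc(right, 4)): (4, 4) facing east
step 2 (arc(right, 4)): (8, 0) facing south
step 3 (straight(2)): (8, -2) facing south
minimal: 3 command(s), checked below 3.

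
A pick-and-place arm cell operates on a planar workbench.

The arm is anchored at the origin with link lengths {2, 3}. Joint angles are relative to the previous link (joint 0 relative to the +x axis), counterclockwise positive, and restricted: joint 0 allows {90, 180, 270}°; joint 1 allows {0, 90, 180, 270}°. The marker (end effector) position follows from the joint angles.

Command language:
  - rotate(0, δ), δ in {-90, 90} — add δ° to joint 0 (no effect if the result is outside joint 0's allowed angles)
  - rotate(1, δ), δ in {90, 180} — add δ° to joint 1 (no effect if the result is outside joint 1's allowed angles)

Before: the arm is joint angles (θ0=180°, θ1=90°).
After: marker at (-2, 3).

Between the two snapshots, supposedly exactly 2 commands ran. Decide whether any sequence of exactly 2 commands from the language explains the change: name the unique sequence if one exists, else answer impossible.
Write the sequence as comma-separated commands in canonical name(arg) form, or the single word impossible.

rotate(1, 90), rotate(1, 90)

start: joint angles (θ0=180°, θ1=90°)
step 1 (rotate(1, 90)): joint angles (θ0=180°, θ1=180°)
step 2 (rotate(1, 90)): joint angles (θ0=180°, θ1=270°)
all 16 alternatives checked — unique.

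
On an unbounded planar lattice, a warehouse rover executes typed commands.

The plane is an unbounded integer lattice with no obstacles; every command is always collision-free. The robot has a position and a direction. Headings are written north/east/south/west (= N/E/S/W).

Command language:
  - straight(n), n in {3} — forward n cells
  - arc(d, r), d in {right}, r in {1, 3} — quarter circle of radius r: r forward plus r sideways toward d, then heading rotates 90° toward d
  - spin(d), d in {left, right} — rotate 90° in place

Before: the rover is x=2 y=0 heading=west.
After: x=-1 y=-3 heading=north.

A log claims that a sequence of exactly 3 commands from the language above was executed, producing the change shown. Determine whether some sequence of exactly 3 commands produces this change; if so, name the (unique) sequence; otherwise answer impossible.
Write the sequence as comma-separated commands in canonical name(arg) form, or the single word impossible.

spin(left), arc(right, 3), spin(right)

key: position moved to (-1,-3) AND the heading swung to N — translation plus rotation needed
begin: x=2 y=0 heading=west
[1] after spin(left): x=2 y=0 heading=south
[2] after arc(right, 3): x=-1 y=-3 heading=west
[3] after spin(right): x=-1 y=-3 heading=north
no rival 3-sequence matches.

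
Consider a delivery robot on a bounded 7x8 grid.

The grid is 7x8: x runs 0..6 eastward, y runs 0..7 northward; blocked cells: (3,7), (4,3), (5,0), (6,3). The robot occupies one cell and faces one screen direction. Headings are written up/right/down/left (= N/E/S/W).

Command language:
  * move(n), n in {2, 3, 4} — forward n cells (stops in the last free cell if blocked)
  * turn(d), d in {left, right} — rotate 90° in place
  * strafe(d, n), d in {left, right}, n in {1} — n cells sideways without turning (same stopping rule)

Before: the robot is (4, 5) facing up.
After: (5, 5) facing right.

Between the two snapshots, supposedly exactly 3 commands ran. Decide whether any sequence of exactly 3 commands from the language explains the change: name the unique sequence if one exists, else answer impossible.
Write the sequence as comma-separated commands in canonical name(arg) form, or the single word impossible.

key: order matters: swapping strafe(left, 1) and move(2) lands elsewhere
initial: (4, 5) facing up
step 1 (strafe(left, 1)): (3, 5) facing up
step 2 (turn(right)): (3, 5) facing right
step 3 (move(2)): (5, 5) facing right
no other 3-command option fits: unique.

strafe(left, 1), turn(right), move(2)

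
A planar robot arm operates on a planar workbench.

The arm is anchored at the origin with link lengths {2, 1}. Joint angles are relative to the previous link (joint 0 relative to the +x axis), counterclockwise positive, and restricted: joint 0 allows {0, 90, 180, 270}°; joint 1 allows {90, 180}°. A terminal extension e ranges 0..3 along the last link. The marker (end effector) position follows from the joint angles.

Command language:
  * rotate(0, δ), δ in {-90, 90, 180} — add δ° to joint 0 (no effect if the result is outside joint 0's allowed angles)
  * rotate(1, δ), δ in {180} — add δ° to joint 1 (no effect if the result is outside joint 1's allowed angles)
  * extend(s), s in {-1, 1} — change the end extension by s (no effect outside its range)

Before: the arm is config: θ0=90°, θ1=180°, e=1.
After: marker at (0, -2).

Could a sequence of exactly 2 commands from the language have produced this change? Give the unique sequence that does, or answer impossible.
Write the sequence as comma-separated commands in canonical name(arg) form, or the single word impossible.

extend(1), extend(1)

start: config: θ0=90°, θ1=180°, e=1
t=1 extend(1) ⇒ config: θ0=90°, θ1=180°, e=2
t=2 extend(1) ⇒ config: θ0=90°, θ1=180°, e=3
all 36 alternatives checked — unique.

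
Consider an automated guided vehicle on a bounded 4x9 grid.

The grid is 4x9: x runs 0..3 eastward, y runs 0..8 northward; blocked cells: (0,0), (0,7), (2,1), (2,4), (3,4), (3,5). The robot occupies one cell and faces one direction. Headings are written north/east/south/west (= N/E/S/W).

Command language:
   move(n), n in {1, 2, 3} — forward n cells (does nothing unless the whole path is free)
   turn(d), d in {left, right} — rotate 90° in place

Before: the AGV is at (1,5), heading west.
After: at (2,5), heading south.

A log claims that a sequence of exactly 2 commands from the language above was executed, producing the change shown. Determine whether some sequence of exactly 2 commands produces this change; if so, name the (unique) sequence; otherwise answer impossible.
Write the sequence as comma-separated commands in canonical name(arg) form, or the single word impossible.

every 2-command combo misses the target.

impossible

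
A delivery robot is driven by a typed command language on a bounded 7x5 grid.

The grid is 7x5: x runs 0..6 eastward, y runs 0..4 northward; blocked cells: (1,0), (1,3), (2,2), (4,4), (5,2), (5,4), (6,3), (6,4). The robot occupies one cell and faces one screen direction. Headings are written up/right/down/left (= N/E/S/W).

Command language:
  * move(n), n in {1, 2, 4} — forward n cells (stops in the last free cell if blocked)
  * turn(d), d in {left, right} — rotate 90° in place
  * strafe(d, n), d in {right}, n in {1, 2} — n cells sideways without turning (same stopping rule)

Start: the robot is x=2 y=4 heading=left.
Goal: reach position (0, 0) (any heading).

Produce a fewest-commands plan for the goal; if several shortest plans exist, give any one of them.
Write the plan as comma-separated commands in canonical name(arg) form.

move(2), turn(left), move(4)

begin: x=2 y=4 heading=left
step 1 (move(2)): x=0 y=4 heading=left
step 2 (turn(left)): x=0 y=4 heading=down
step 3 (move(4)): x=0 y=0 heading=down
minimal: 3 command(s), checked below 3.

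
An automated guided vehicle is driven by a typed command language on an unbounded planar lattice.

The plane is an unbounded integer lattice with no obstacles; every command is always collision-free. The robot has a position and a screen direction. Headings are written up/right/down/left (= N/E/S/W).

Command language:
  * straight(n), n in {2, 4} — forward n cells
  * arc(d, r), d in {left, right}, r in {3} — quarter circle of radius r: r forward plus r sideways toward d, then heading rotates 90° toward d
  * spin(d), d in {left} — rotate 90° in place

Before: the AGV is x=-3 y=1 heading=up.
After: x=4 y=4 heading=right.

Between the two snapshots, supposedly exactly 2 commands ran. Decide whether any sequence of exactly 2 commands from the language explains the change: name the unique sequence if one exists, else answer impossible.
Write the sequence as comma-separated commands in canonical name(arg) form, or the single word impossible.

arc(right, 3), straight(4)

key: running straight(4) before arc(right, 3) would end elsewhere — order is forced
start: x=-3 y=1 heading=up
[1] after arc(right, 3): x=0 y=4 heading=right
[2] after straight(4): x=4 y=4 heading=right
uniquely the one of 25 2-step routes that fits.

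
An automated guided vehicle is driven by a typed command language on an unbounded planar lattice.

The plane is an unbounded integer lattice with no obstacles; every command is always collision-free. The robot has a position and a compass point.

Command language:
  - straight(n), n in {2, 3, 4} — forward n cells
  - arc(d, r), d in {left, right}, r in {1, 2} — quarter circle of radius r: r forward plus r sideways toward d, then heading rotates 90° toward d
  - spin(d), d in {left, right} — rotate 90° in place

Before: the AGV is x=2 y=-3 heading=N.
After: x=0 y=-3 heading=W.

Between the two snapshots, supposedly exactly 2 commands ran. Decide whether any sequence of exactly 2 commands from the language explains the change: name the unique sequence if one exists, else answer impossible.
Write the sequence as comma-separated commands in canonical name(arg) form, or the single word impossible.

spin(left), straight(2)

key: position moved to (0,-3) AND the heading swung to W — translation plus rotation needed
from: x=2 y=-3 heading=N
t=1 spin(left) ⇒ x=2 y=-3 heading=W
t=2 straight(2) ⇒ x=0 y=-3 heading=W
uniquely the one of 81 2-step routes that fits.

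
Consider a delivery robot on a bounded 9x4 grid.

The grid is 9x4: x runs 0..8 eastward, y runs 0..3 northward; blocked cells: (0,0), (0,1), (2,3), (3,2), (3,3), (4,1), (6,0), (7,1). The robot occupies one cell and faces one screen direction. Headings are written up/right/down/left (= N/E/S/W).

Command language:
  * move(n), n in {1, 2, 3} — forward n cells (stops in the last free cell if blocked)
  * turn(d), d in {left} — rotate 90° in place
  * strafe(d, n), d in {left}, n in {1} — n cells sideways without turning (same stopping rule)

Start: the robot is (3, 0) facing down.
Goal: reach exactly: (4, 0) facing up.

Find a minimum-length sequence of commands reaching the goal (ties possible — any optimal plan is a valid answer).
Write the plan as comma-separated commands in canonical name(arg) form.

from: (3, 0) facing down
[1] after turn(left): (3, 0) facing right
[2] after move(1): (4, 0) facing right
[3] after turn(left): (4, 0) facing up
shorter routes all fall short; 3 is best.

turn(left), move(1), turn(left)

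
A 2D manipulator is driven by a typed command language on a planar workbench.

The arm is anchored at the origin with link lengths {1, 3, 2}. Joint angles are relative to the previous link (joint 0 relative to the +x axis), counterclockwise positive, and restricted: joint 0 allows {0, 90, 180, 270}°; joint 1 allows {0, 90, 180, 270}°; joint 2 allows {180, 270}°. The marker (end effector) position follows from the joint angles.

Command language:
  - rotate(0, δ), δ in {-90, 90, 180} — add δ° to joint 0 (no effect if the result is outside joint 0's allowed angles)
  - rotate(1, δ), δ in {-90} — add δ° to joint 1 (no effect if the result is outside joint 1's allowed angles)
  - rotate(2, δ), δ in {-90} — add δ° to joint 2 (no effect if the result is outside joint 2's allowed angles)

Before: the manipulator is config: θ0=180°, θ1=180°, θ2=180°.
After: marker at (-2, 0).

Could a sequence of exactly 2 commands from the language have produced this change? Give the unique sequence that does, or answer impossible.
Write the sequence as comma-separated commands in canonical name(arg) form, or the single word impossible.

rotate(1, -90), rotate(1, -90)

initial: config: θ0=180°, θ1=180°, θ2=180°
t=1 rotate(1, -90) ⇒ config: θ0=180°, θ1=90°, θ2=180°
t=2 rotate(1, -90) ⇒ config: θ0=180°, θ1=0°, θ2=180°
uniquely the one of 25 2-step routes that fits.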